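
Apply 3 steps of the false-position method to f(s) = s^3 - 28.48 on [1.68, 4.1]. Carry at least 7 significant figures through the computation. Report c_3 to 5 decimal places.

3.01329

False-position update: c = (a·f(b) − b·f(a))/(f(b) − f(a)); replace the endpoint whose sign matches f(c).
f(1.680000) = -23.738368, f(4.100000) = 40.441000
step 1: c = 2.575098, f(c) = -11.404183 < 0 → new bracket [2.575098, 4.100000]
step 2: c = 2.910525, f(c) = -3.824487 < 0 → new bracket [2.910525, 4.100000]
step 3: c = 3.013294, f(c) = -1.119460 < 0 → new bracket [3.013294, 4.100000]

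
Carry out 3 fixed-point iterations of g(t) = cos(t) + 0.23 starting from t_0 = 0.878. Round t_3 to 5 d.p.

0.87036

t_1 = g(0.878000) = 0.868691
t_2 = g(0.868691) = 0.875826
t_3 = g(0.875826) = 0.870362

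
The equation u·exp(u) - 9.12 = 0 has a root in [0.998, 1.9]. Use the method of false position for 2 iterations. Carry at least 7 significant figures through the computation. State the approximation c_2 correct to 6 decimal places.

False-position update: c = (a·f(b) − b·f(a))/(f(b) − f(a)); replace the endpoint whose sign matches f(c).
f(0.998000) = -6.412575, f(1.900000) = 3.583199
step 1: c = 1.576659, f(c) = -1.490924 < 0 → new bracket [1.576659, 1.900000]
step 2: c = 1.671666, f(c) = -0.225026 < 0 → new bracket [1.671666, 1.900000]

1.671666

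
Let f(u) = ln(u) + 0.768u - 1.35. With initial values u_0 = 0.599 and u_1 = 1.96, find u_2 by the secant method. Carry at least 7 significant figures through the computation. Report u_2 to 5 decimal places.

1.45468

Secant update: u_(k+1) = u_k − f(u_k)·(u_k − u_(k-1))/(f(u_k) − f(u_(k-1))).
f(u_0) = -1.402462, f(u_1) = 0.828224
u_2 = 1.960000 - (0.828224)·(1.960000 - 0.599000)/(0.828224 - (-1.402462)) = 1.454679; f(u_2) = 0.141978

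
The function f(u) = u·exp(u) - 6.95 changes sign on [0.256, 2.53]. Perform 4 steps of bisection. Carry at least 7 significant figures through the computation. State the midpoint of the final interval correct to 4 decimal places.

1.4641

f(0.256000) = -6.619311, f(2.530000) = 24.810371 (opposite signs)
step 1: m = 1.393000, f(m) = -1.340511 < 0 → root in [1.393000, 2.530000]
step 2: m = 1.961500, f(m) = 6.996234 > 0 → root in [1.393000, 1.961500]
step 3: m = 1.677250, f(m) = 2.024664 > 0 → root in [1.393000, 1.677250]
step 4: m = 1.535125, f(m) = 0.175906 > 0 → root in [1.393000, 1.535125]
Midpoint of [1.393000, 1.535125] = 1.464062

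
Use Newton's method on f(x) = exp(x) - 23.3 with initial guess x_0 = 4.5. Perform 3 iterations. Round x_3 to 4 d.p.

Newton update: x ← x − f(x)/f'(x).
f'(x) = exp(x)
x_0 = 4.500000: f = 66.717131, f' = 90.017131 → x_1 = 4.500000 - (66.717131)/(90.017131) = 3.758840
x_1 = 3.758840: f = 19.598618, f' = 42.898618 → x_2 = 3.758840 - (19.598618)/(42.898618) = 3.301981
x_2 = 3.301981: f = 3.866393, f' = 27.166393 → x_3 = 3.301981 - (3.866393)/(27.166393) = 3.159658

3.1597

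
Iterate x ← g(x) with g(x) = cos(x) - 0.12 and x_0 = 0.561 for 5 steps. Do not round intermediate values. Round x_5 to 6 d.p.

x_1 = g(0.561000) = 0.726724
x_2 = g(0.726724) = 0.627355
x_3 = g(0.627355) = 0.689583
x_4 = g(0.689583) = 0.651512
x_5 = g(0.651512) = 0.675168

0.675168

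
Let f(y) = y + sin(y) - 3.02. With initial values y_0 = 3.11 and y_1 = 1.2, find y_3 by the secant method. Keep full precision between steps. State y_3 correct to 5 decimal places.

f(y_0) = 0.121587, f(y_1) = -0.887961
y_2 = 1.200000 - (-0.887961)·(1.200000 - 3.110000)/(-0.887961 - (0.121587)) = 2.879965; f(y_2) = 0.118618
y_3 = 2.879965 - (0.118618)·(2.879965 - 1.200000)/(0.118618 - (-0.887961)) = 2.681993; f(y_3) = 0.105582

2.68199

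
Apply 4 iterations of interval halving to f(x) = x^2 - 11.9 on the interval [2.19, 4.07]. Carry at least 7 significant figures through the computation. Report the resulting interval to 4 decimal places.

[3.3650, 3.4825]

f(2.190000) = -7.103900, f(4.070000) = 4.664900 (opposite signs)
step 1: m = 3.130000, f(m) = -2.103100 < 0 → root in [3.130000, 4.070000]
step 2: m = 3.600000, f(m) = 1.060000 > 0 → root in [3.130000, 3.600000]
step 3: m = 3.365000, f(m) = -0.576775 < 0 → root in [3.365000, 3.600000]
step 4: m = 3.482500, f(m) = 0.227806 > 0 → root in [3.365000, 3.482500]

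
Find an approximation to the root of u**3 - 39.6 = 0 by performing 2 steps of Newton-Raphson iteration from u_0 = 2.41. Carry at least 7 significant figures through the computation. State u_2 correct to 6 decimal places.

f'(u) = 3u**2
u_0 = 2.410000: f = -25.602479, f' = 17.424300 → u_1 = 2.410000 - (-25.602479)/(17.424300) = 3.879355
u_1 = 3.879355: f = 18.781938, f' = 45.148181 → u_2 = 3.879355 - (18.781938)/(45.148181) = 3.463348

3.463348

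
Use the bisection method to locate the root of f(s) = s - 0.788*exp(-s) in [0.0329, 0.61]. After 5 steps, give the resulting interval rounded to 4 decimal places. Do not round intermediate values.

f(0.032900) = -0.729597, f(0.610000) = 0.181840 (opposite signs)
step 1: m = 0.321450, f(m) = -0.249926 < 0 → root in [0.321450, 0.610000]
step 2: m = 0.465725, f(m) = -0.028887 < 0 → root in [0.465725, 0.610000]
step 3: m = 0.537863, f(m) = 0.077674 > 0 → root in [0.465725, 0.537863]
step 4: m = 0.501794, f(m) = 0.024704 > 0 → root in [0.465725, 0.501794]
step 5: m = 0.483759, f(m) = -0.002012 < 0 → root in [0.483759, 0.501794]

[0.4838, 0.5018]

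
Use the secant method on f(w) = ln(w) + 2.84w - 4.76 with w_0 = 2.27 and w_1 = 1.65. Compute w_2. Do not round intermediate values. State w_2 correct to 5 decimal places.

1.52278

f(w_0) = 2.506580, f(w_1) = 0.426775
w_2 = 1.650000 - (0.426775)·(1.650000 - 2.270000)/(0.426775 - (2.506580)) = 1.522776; f(w_2) = -0.014781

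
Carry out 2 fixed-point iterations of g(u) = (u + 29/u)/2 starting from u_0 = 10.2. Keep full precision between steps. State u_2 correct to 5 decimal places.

u_1 = g(10.200000) = 6.521569
u_2 = g(6.521569) = 5.484176

5.48418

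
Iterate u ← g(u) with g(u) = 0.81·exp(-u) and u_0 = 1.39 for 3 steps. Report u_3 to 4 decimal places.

0.4178

u_1 = g(1.390000) = 0.201751
u_2 = g(0.201751) = 0.662012
u_3 = g(0.662012) = 0.417808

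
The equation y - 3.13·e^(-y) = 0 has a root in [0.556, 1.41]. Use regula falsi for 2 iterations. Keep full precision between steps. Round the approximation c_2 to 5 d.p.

False-position update: c = (a·f(b) − b·f(a))/(f(b) − f(a)); replace the endpoint whose sign matches f(c).
f(0.556000) = -1.239050, f(1.410000) = 0.645832
step 1: c = 1.117387, f(c) = 0.093460 > 0 → new bracket [0.556000, 1.117387]
step 2: c = 1.078013, f(c) = 0.012964 > 0 → new bracket [0.556000, 1.078013]

1.07801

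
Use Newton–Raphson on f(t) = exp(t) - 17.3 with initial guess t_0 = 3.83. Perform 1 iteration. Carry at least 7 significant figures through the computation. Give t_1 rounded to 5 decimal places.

f'(t) = exp(t)
t_0 = 3.830000: f = 28.762538, f' = 46.062538 → t_1 = 3.830000 - (28.762538)/(46.062538) = 3.205576

3.20558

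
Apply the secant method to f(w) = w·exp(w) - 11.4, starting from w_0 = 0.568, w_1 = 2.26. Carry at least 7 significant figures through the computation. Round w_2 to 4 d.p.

f(w_0) = -10.397631, f(w_1) = 10.257782
w_2 = 2.260000 - (10.257782)·(2.260000 - 0.568000)/(10.257782 - (-10.397631)) = 1.419728; f(w_2) = -5.528012

1.4197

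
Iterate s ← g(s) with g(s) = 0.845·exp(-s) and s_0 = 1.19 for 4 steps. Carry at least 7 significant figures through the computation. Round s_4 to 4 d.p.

s_1 = g(1.190000) = 0.257067
s_2 = g(0.257067) = 0.653452
s_3 = g(0.653452) = 0.439608
s_4 = g(0.439608) = 0.544424

0.5444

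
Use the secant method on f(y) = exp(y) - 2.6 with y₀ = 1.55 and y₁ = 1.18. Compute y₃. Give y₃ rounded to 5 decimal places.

f(y_0) = 2.111470, f(y_1) = 0.654374
y_2 = 1.180000 - (0.654374)·(1.180000 - 1.550000)/(0.654374 - (2.111470)) = 1.013835; f(y_2) = 0.156150
y_3 = 1.013835 - (0.156150)·(1.013835 - 1.180000)/(0.156150 - (0.654374)) = 0.961756; f(y_3) = 0.016288

0.96176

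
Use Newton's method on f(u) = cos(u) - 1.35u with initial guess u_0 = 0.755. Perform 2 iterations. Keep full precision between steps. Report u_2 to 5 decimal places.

0.60800

Newton update: u ← u − f(u)/f'(u).
f'(u) = -sin(u) - 1.35
u_0 = 0.755000: f = -0.290978, f' = -2.035289 → u_1 = 0.755000 - (-0.290978)/(-2.035289) = 0.612033
u_1 = 0.612033: f = -0.007763, f' = -1.924533 → u_2 = 0.612033 - (-0.007763)/(-1.924533) = 0.607999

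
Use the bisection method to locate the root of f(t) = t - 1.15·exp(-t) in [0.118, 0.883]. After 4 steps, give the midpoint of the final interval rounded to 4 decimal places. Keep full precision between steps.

f(0.118000) = -0.904000, f(0.883000) = 0.407429 (opposite signs)
step 1: m = 0.500500, f(m) = -0.196662 < 0 → root in [0.500500, 0.883000]
step 2: m = 0.691750, f(m) = 0.115946 > 0 → root in [0.500500, 0.691750]
step 3: m = 0.596125, f(m) = -0.037459 < 0 → root in [0.596125, 0.691750]
step 4: m = 0.643938, f(m) = 0.039934 > 0 → root in [0.596125, 0.643938]
Midpoint of [0.596125, 0.643938] = 0.620031

0.6200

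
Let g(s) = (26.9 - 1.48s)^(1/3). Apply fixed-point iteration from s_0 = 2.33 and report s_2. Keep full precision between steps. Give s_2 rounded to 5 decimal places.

2.82994

s_1 = g(2.330000) = 2.862359
s_2 = g(2.862359) = 2.829938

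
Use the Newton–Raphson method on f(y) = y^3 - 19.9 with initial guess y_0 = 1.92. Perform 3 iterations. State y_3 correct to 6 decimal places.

2.710541

Newton update: y ← y − f(y)/f'(y).
f'(y) = 3y^2
y_0 = 1.920000: f = -12.822112, f' = 11.059200 → y_1 = 1.920000 - (-12.822112)/(11.059200) = 3.079407
y_1 = 3.079407: f = 9.301234, f' = 28.448239 → y_2 = 3.079407 - (9.301234)/(28.448239) = 2.752454
y_2 = 2.752454: f = 0.952598, f' = 22.728008 → y_3 = 2.752454 - (0.952598)/(22.728008) = 2.710541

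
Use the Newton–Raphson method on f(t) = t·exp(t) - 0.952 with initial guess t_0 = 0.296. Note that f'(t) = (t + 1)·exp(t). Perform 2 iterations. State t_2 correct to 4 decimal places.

t_0 = 0.296000: f = -0.554037, f' = 1.742433 → t_1 = 0.296000 - (-0.554037)/(1.742433) = 0.613967
t_1 = 0.613967: f = 0.182457, f' = 2.982204 → t_2 = 0.613967 - (0.182457)/(2.982204) = 0.552786

0.5528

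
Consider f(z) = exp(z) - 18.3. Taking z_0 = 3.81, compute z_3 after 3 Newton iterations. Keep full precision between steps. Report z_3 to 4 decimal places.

2.9078

f'(z) = exp(z)
z_0 = 3.810000: f = 26.850439, f' = 45.150439 → z_1 = 3.810000 - (26.850439)/(45.150439) = 3.215312
z_1 = 3.215312: f = 6.611055, f' = 24.911055 → z_2 = 3.215312 - (6.611055)/(24.911055) = 2.949925
z_2 = 2.949925: f = 0.804526, f' = 19.104526 → z_3 = 2.949925 - (0.804526)/(19.104526) = 2.907813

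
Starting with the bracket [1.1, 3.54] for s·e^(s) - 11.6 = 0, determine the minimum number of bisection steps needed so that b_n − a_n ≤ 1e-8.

Initial width b − a = 3.54 − 1.1 = 2.440000.
After n steps the width is (b−a)/2^n; need (b−a)/2^n ≤ 1e-8.
So n ≥ log₂(2.440000/1e-8) = log₂(244000000.0000) ≈ 27.8623.
Hence n = 28.

28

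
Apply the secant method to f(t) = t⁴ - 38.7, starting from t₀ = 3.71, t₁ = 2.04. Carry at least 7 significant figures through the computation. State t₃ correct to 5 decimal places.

2.58132

f(t_0) = 150.750449, f(t_1) = -21.381085
t_2 = 2.040000 - (-21.381085)·(2.040000 - 3.710000)/(-21.381085 - (150.750449)) = 2.247437; f(t_2) = -13.187681
t_3 = 2.247437 - (-13.187681)·(2.247437 - 2.040000)/(-13.187681 - (-21.381085)) = 2.581316; f(t_3) = 5.698153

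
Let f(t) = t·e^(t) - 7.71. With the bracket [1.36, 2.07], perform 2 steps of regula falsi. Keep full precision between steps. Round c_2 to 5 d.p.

1.56245

f(1.360000) = -2.411177, f(2.070000) = 8.694384
step 1: c = 1.514151, f(c) = -0.827333 < 0 → new bracket [1.514151, 2.070000]
step 2: c = 1.562448, f(c) = -0.256360 < 0 → new bracket [1.562448, 2.070000]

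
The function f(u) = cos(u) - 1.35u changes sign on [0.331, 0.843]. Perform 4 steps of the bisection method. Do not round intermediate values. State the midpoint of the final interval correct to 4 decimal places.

f(0.331000) = 0.498868, f(0.843000) = -0.472824 (opposite signs)
step 1: m = 0.587000, f(m) = 0.040156 > 0 → root in [0.587000, 0.843000]
step 2: m = 0.715000, f(m) = -0.210157 < 0 → root in [0.587000, 0.715000]
step 3: m = 0.651000, f(m) = -0.083372 < 0 → root in [0.587000, 0.651000]
step 4: m = 0.619000, f(m) = -0.021191 < 0 → root in [0.587000, 0.619000]
Midpoint of [0.587000, 0.619000] = 0.603000

0.6030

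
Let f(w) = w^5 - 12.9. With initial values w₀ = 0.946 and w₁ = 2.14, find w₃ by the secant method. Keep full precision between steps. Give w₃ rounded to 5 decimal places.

1.47335

Secant update: w_(k+1) = w_k − f(w_k)·(w_k − w_(k-1))/(f(w_k) − f(w_(k-1))).
f(w_0) = -12.142373, f(w_1) = 31.981655
w_2 = 2.140000 - (31.981655)·(2.140000 - 0.946000)/(31.981655 - (-12.142373)) = 1.274574; f(w_2) = -9.536243
w_3 = 1.274574 - (-9.536243)·(1.274574 - 2.140000)/(-9.536243 - (31.981655)) = 1.473353; f(w_3) = -5.957201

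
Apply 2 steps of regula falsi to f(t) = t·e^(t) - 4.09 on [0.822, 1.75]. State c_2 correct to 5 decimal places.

f(0.822000) = -2.219913, f(1.750000) = 5.980555
step 1: c = 1.073215, f(c) = -0.951097 < 0 → new bracket [1.073215, 1.750000]
step 2: c = 1.166077, f(c) = -0.347619 < 0 → new bracket [1.166077, 1.750000]

1.16608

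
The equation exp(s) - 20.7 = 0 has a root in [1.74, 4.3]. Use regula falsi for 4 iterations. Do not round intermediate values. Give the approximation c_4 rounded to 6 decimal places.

f(1.740000) = -15.002657, f(4.300000) = 52.999794
step 1: c = 2.304786, f(c) = -10.677971 < 0 → new bracket [2.304786, 4.300000]
step 2: c = 2.639358, f(c) = -6.695786 < 0 → new bracket [2.639358, 4.300000]
step 3: c = 2.825625, f(c) = -3.828513 < 0 → new bracket [2.825625, 4.300000]
step 4: c = 2.924953, f(c) = -2.066642 < 0 → new bracket [2.924953, 4.300000]

2.924953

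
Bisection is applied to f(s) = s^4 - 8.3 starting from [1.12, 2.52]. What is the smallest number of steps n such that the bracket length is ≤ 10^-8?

28

Initial width b − a = 2.52 − 1.12 = 1.400000.
After n steps the width is (b−a)/2^n; need (b−a)/2^n ≤ 10^-8.
So n ≥ log₂(1.400000/10^-8) = log₂(140000000.0000) ≈ 27.0609.
Hence n = 28.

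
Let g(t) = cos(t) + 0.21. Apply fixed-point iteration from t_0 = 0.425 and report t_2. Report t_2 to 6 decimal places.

0.644747

t_1 = g(0.425000) = 1.121039
t_2 = g(1.121039) = 0.644747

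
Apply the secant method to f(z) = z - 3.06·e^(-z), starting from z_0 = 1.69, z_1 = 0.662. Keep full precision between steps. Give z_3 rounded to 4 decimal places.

1.0667

Secant update: z_(k+1) = z_k − f(z_k)·(z_k − z_(k-1))/(f(z_k) − f(z_(k-1))).
f(z_0) = 1.125370, f(z_1) = -0.916405
z_2 = 0.662000 - (-0.916405)·(0.662000 - 1.690000)/(-0.916405 - (1.125370)) = 1.123395; f(z_2) = 0.128362
z_3 = 1.123395 - (0.128362)·(1.123395 - 0.662000)/(0.128362 - (-0.916405)) = 1.066707; f(z_3) = 0.013639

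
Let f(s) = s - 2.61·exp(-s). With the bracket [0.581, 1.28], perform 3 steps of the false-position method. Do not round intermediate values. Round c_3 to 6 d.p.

False-position update: c = (a·f(b) − b·f(a))/(f(b) − f(a)); replace the endpoint whose sign matches f(c).
f(0.581000) = -0.878874, f(1.280000) = 0.554323
step 1: c = 1.009645, f(c) = 0.058696 > 0 → new bracket [0.581000, 1.009645]
step 2: c = 0.982810, f(c) = 0.005997 > 0 → new bracket [0.581000, 0.982810]
step 3: c = 0.980087, f(c) = 0.000610 > 0 → new bracket [0.581000, 0.980087]

0.980087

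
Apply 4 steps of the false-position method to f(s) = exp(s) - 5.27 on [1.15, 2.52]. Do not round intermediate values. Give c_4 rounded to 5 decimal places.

f(1.150000) = -2.111807, f(2.520000) = 7.158597
step 1: c = 1.462087, f(c) = -0.955043 < 0 → new bracket [1.462087, 2.520000]
step 2: c = 1.586612, f(c) = -0.382834 < 0 → new bracket [1.586612, 2.520000]
step 3: c = 1.633995, f(c) = -0.145694 < 0 → new bracket [1.633995, 2.520000]
step 4: c = 1.651668, f(c) = -0.054329 < 0 → new bracket [1.651668, 2.520000]

1.65167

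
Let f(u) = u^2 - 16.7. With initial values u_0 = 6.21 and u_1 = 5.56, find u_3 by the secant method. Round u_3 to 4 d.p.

Secant update: u_(k+1) = u_k − f(u_k)·(u_k − u_(k-1))/(f(u_k) − f(u_(k-1))).
f(u_0) = 21.864100, f(u_1) = 14.213600
u_2 = 5.560000 - (14.213600)·(5.560000 - 6.210000)/(14.213600 - (21.864100)) = 4.352387; f(u_2) = 2.243276
u_3 = 4.352387 - (2.243276)·(4.352387 - 5.560000)/(2.243276 - (14.213600)) = 4.126077; f(u_3) = 0.324512

4.1261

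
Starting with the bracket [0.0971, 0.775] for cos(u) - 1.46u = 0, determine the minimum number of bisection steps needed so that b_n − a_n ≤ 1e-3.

10

Initial width b − a = 0.775 − 0.0971 = 0.677900.
After n steps the width is (b−a)/2^n; need (b−a)/2^n ≤ 1e-3.
So n ≥ log₂(0.677900/1e-3) = log₂(677.9000) ≈ 9.4049.
Hence n = 10.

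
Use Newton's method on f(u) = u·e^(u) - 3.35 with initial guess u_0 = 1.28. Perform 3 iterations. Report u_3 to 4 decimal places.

f'(u) = (u + 1)·e^(u)
u_0 = 1.280000: f = 1.253699, f' = 8.200339 → u_1 = 1.280000 - (1.253699)/(8.200339) = 1.127116
u_1 = 1.127116: f = 0.129117, f' = 6.565859 → u_2 = 1.127116 - (0.129117)/(6.565859) = 1.107451
u_2 = 1.107451: f = 0.001850, f' = 6.378485 → u_3 = 1.107451 - (0.001850)/(6.378485) = 1.107161

1.1072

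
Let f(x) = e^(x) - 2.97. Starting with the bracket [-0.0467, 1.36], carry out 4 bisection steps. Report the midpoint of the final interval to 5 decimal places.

f(-0.046700) = -2.015626, f(1.360000) = 0.926193 (opposite signs)
step 1: m = 0.656650, f(m) = -1.041678 < 0 → root in [0.656650, 1.360000]
step 2: m = 1.008325, f(m) = -0.228994 < 0 → root in [1.008325, 1.360000]
step 3: m = 1.184163, f(m) = 0.297949 > 0 → root in [1.008325, 1.184163]
step 4: m = 1.096244, f(m) = 0.022903 > 0 → root in [1.008325, 1.096244]
Midpoint of [1.008325, 1.096244] = 1.052284

1.05228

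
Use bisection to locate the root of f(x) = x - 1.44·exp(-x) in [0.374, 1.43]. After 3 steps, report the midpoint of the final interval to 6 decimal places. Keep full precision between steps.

f(0.374000) = -0.616687, f(1.430000) = 1.085395 (opposite signs)
step 1: m = 0.902000, f(m) = 0.317709 > 0 → root in [0.374000, 0.902000]
step 2: m = 0.638000, f(m) = -0.122821 < 0 → root in [0.638000, 0.902000]
step 3: m = 0.770000, f(m) = 0.103261 > 0 → root in [0.638000, 0.770000]
Midpoint of [0.638000, 0.770000] = 0.704000

0.704000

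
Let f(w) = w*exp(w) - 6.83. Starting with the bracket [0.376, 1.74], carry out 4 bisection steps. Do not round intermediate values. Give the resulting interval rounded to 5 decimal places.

f(0.376000) = -6.282376, f(1.740000) = 3.083378 (opposite signs)
step 1: m = 1.058000, f(m) = -3.782321 < 0 → root in [1.058000, 1.740000]
step 2: m = 1.399000, f(m) = -1.162446 < 0 → root in [1.399000, 1.740000]
step 3: m = 1.569500, f(m) = 0.710263 > 0 → root in [1.399000, 1.569500]
step 4: m = 1.484250, f(m) = -0.282000 < 0 → root in [1.484250, 1.569500]

[1.48425, 1.56950]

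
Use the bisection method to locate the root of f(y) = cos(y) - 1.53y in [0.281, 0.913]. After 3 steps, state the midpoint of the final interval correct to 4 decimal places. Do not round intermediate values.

f(0.281000) = 0.530849, f(0.913000) = -0.785516 (opposite signs)
step 1: m = 0.597000, f(m) = -0.086384 < 0 → root in [0.281000, 0.597000]
step 2: m = 0.439000, f(m) = 0.233507 > 0 → root in [0.439000, 0.597000]
step 3: m = 0.518000, f(m) = 0.076271 > 0 → root in [0.518000, 0.597000]
Midpoint of [0.518000, 0.597000] = 0.557500

0.5575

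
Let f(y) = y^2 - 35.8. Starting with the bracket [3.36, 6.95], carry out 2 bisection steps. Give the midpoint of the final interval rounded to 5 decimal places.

f(3.360000) = -24.510400, f(6.950000) = 12.502500 (opposite signs)
step 1: m = 5.155000, f(m) = -9.225975 < 0 → root in [5.155000, 6.950000]
step 2: m = 6.052500, f(m) = 0.832756 > 0 → root in [5.155000, 6.052500]
Midpoint of [5.155000, 6.052500] = 5.603750

5.60375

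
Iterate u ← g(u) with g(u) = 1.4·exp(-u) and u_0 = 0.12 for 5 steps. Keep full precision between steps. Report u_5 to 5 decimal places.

u_1 = g(0.120000) = 1.241689
u_2 = g(1.241689) = 0.404454
u_3 = g(0.404454) = 0.934277
u_4 = g(0.934277) = 0.550018
u_5 = g(0.550018) = 0.807715

0.80772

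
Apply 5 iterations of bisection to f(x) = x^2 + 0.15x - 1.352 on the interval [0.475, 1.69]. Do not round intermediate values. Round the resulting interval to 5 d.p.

f(0.475000) = -1.055125, f(1.690000) = 1.757600 (opposite signs)
step 1: m = 1.082500, f(m) = -0.017819 < 0 → root in [1.082500, 1.690000]
step 2: m = 1.386250, f(m) = 0.777627 > 0 → root in [1.082500, 1.386250]
step 3: m = 1.234375, f(m) = 0.356838 > 0 → root in [1.082500, 1.234375]
step 4: m = 1.158438, f(m) = 0.163743 > 0 → root in [1.082500, 1.158438]
step 5: m = 1.120469, f(m) = 0.071521 > 0 → root in [1.082500, 1.120469]

[1.08250, 1.12047]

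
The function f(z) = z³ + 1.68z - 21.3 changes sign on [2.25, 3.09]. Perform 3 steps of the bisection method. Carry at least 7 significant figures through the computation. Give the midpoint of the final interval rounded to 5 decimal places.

f(2.250000) = -6.129375, f(3.090000) = 13.394829 (opposite signs)
step 1: m = 2.670000, f(m) = 2.219763 > 0 → root in [2.250000, 2.670000]
step 2: m = 2.460000, f(m) = -2.280264 < 0 → root in [2.460000, 2.670000]
step 3: m = 2.565000, f(m) = -0.115088 < 0 → root in [2.565000, 2.670000]
Midpoint of [2.565000, 2.670000] = 2.617500

2.61750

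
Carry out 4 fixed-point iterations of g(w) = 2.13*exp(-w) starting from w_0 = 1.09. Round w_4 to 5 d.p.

1.00387

w_1 = g(1.090000) = 0.716141
w_2 = g(0.716141) = 1.040791
w_3 = g(1.040791) = 0.752263
w_4 = g(0.752263) = 1.003866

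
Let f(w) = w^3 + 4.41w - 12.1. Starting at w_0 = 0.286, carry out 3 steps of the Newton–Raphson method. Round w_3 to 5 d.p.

f'(w) = 3w^2 + 4.41
w_0 = 0.286000: f = -10.815346, f' = 4.655388 → w_1 = 0.286000 - (-10.815346)/(4.655388) = 2.609189
w_1 = 2.609189: f = 17.169537, f' = 24.833602 → w_2 = 2.609189 - (17.169537)/(24.833602) = 1.917806
w_2 = 1.917806: f = 3.411173, f' = 15.443937 → w_3 = 1.917806 - (3.411173)/(15.443937) = 1.696931

1.69693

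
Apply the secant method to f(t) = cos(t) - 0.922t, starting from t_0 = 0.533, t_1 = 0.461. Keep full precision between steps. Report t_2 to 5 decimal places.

Secant update: t_(k+1) = t_k − f(t_k)·(t_k − t_(k-1))/(f(t_k) − f(t_(k-1))).
f(t_0) = 0.369861, f(t_1) = 0.470566
t_2 = 0.461000 - (0.470566)·(0.461000 - 0.533000)/(0.470566 - (0.369861)) = 0.797434; f(t_2) = -0.036689

0.79743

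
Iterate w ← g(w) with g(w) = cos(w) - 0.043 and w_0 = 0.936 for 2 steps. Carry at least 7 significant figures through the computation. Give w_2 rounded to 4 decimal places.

0.8095

w_1 = g(0.936000) = 0.550014
w_2 = g(0.550014) = 0.809517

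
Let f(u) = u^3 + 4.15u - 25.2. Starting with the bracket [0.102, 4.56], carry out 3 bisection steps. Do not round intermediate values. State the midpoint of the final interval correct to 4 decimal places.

f(0.102000) = -24.775639, f(4.560000) = 88.542816 (opposite signs)
step 1: m = 2.331000, f(m) = -2.860719 < 0 → root in [2.331000, 4.560000]
step 2: m = 3.445500, f(m) = 30.001976 > 0 → root in [2.331000, 3.445500]
step 3: m = 2.888250, f(m) = 10.879985 > 0 → root in [2.331000, 2.888250]
Midpoint of [2.331000, 2.888250] = 2.609625

2.6096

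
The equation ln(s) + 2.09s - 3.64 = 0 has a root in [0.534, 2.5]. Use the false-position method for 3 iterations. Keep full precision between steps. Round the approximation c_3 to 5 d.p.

1.53770

f(0.534000) = -3.151299, f(2.500000) = 2.501291
step 1: c = 1.630038, f(c) = 0.255383 > 0 → new bracket [0.534000, 1.630038]
step 2: c = 1.547873, f(c) = 0.031937 > 0 → new bracket [0.534000, 1.547873]
step 3: c = 1.537701, f(c) = 0.004084 > 0 → new bracket [0.534000, 1.537701]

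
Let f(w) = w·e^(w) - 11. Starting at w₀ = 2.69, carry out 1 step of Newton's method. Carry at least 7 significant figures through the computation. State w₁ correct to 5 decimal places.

Newton update: w ← w − f(w)/f'(w).
f'(w) = (w + 1)·e^(w)
w_0 = 2.690000: f = 28.628208, f' = 54.359884 → w_1 = 2.690000 - (28.628208)/(54.359884) = 2.163358

2.16336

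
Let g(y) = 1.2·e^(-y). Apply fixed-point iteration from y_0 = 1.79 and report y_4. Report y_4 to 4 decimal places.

0.7656

y_1 = g(1.790000) = 0.200352
y_2 = g(0.200352) = 0.982131
y_3 = g(0.982131) = 0.449415
y_4 = g(0.449415) = 0.765602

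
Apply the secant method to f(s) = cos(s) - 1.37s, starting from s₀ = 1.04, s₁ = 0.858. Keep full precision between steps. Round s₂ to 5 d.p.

f(s_0) = -0.918580, f(s_1) = -0.521508
s_2 = 0.858000 - (-0.521508)·(0.858000 - 1.040000)/(-0.521508 - (-0.918580)) = 0.618964; f(s_2) = -0.033500

0.61896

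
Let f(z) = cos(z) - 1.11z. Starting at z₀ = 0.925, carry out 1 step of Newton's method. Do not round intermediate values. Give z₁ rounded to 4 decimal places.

0.7024

f'(z) = -sin(z) - 1.11
z_0 = 0.925000: f = -0.424915, f' = -1.908621 → z_1 = 0.925000 - (-0.424915)/(-1.908621) = 0.702370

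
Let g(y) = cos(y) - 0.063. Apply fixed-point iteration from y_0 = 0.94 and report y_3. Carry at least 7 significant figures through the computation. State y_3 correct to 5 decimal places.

y_1 = g(0.940000) = 0.526788
y_2 = g(0.526788) = 0.801426
y_3 = g(0.801426) = 0.632683

0.63268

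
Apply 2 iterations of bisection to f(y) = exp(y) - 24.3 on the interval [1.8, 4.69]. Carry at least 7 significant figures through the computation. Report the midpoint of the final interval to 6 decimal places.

f(1.800000) = -18.250353, f(4.690000) = 84.553180 (opposite signs)
step 1: m = 3.245000, f(m) = 1.361710 > 0 → root in [1.800000, 3.245000]
step 2: m = 2.522500, f(m) = -11.840293 < 0 → root in [2.522500, 3.245000]
Midpoint of [2.522500, 3.245000] = 2.883750

2.883750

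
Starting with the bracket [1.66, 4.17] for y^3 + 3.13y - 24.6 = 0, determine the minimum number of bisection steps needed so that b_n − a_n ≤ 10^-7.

Initial width b − a = 4.17 − 1.66 = 2.510000.
After n steps the width is (b−a)/2^n; need (b−a)/2^n ≤ 10^-7.
So n ≥ log₂(2.510000/10^-7) = log₂(25100000.0000) ≈ 24.5812.
Hence n = 25.

25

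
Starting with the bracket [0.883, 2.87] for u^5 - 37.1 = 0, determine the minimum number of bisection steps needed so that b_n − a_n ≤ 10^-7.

Initial width b − a = 2.87 − 0.883 = 1.987000.
After n steps the width is (b−a)/2^n; need (b−a)/2^n ≤ 10^-7.
So n ≥ log₂(1.987000/10^-7) = log₂(19870000.0000) ≈ 24.2441.
Hence n = 25.

25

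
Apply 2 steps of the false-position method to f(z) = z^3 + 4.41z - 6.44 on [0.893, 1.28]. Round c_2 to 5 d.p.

False-position update: c = (a·f(b) − b·f(a))/(f(b) − f(a)); replace the endpoint whose sign matches f(c).
f(0.893000) = -1.789748, f(1.280000) = 1.301952
step 1: c = 1.117030, f(c) = -0.120120 < 0 → new bracket [1.117030, 1.280000]
step 2: c = 1.130795, f(c) = -0.007246 < 0 → new bracket [1.130795, 1.280000]

1.13080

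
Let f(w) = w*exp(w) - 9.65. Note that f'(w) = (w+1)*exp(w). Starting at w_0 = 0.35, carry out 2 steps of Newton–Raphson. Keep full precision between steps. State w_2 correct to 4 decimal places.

4.3005

Newton update: w ← w − f(w)/f'(w).
w_0 = 0.350000: f = -9.153326, f' = 1.915741 → w_1 = 0.350000 - (-9.153326)/(1.915741) = 5.127956
w_1 = 5.127956: f = 855.292185, f' = 1033.614118 → w_2 = 5.127956 - (855.292185)/(1033.614118) = 4.300478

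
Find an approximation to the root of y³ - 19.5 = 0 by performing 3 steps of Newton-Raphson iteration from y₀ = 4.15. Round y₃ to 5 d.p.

Newton update: y ← y − f(y)/f'(y).
f'(y) = 3y²
y_0 = 4.150000: f = 51.973375, f' = 51.667500 → y_1 = 4.150000 - (51.973375)/(51.667500) = 3.144080
y_1 = 3.144080: f = 11.579980, f' = 29.655716 → y_2 = 3.144080 - (11.579980)/(29.655716) = 2.753599
y_2 = 2.753599: f = 1.378643, f' = 22.746929 → y_3 = 2.753599 - (1.378643)/(22.746929) = 2.692992

2.69299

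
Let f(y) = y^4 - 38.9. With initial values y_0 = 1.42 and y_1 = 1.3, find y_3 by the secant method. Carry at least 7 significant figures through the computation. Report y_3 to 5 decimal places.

1.52927

f(y_0) = -34.834131, f(y_1) = -36.043900
y_2 = 1.300000 - (-36.043900)·(1.300000 - 1.420000)/(-36.043900 - (-34.834131)) = 4.875284; f(y_2) = 526.036708
y_3 = 4.875284 - (526.036708)·(4.875284 - 1.300000)/(526.036708 - (-36.043900)) = 1.529268; f(y_3) = -33.430664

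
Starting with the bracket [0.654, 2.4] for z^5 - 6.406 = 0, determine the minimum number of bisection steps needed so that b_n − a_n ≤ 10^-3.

Initial width b − a = 2.4 − 0.654 = 1.746000.
After n steps the width is (b−a)/2^n; need (b−a)/2^n ≤ 10^-3.
So n ≥ log₂(1.746000/10^-3) = log₂(1746.0000) ≈ 10.7698.
Hence n = 11.

11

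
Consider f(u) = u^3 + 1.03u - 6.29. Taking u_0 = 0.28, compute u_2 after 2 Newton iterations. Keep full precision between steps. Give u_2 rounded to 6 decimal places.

3.374922

f'(u) = 3u^2 + 1.03
u_0 = 0.280000: f = -5.979648, f' = 1.265200 → u_1 = 0.280000 - (-5.979648)/(1.265200) = 5.006247
u_1 = 5.006247: f = 124.335563, f' = 76.217534 → u_2 = 5.006247 - (124.335563)/(76.217534) = 3.374922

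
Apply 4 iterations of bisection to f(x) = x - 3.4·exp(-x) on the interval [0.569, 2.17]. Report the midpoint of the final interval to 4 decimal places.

f(0.569000) = -1.355710, f(2.170000) = 1.781796 (opposite signs)
step 1: m = 1.369500, f(m) = 0.505104 > 0 → root in [0.569000, 1.369500]
step 2: m = 0.969250, f(m) = -0.320599 < 0 → root in [0.969250, 1.369500]
step 3: m = 1.169375, f(m) = 0.113468 > 0 → root in [0.969250, 1.169375]
step 4: m = 1.069313, f(m) = -0.097719 < 0 → root in [1.069313, 1.169375]
Midpoint of [1.069313, 1.169375] = 1.119344

1.1193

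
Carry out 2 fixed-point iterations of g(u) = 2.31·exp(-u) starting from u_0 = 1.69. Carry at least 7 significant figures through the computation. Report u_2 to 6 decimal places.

1.508337

u_1 = g(1.690000) = 0.426240
u_2 = g(0.426240) = 1.508337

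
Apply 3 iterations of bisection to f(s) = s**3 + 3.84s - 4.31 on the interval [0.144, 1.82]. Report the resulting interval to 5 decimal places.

f(0.144000) = -3.754054, f(1.820000) = 8.707368 (opposite signs)
step 1: m = 0.982000, f(m) = 0.407846 > 0 → root in [0.144000, 0.982000]
step 2: m = 0.563000, f(m) = -1.969626 < 0 → root in [0.563000, 0.982000]
step 3: m = 0.772500, f(m) = -0.882606 < 0 → root in [0.772500, 0.982000]

[0.77250, 0.98200]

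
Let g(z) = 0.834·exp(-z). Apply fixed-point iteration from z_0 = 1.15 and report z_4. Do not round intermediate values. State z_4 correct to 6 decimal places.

0.537359

z_1 = g(1.150000) = 0.264075
z_2 = g(0.264075) = 0.640442
z_3 = g(0.640442) = 0.439568
z_4 = g(0.439568) = 0.537359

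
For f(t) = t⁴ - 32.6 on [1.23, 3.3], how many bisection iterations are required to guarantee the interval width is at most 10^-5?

18

Initial width b − a = 3.3 − 1.23 = 2.070000.
After n steps the width is (b−a)/2^n; need (b−a)/2^n ≤ 10^-5.
So n ≥ log₂(2.070000/10^-5) = log₂(207000.0000) ≈ 17.6593.
Hence n = 18.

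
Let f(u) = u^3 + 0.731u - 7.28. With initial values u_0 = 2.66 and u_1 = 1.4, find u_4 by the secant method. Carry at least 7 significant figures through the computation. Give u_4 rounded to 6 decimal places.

Secant update: u_(k+1) = u_k − f(u_k)·(u_k − u_(k-1))/(f(u_k) − f(u_(k-1))).
f(u_0) = 13.485556, f(u_1) = -3.512600
u_2 = 1.400000 - (-3.512600)·(1.400000 - 2.660000)/(-3.512600 - (13.485556)) = 1.660374; f(u_2) = -1.488879
u_3 = 1.660374 - (-1.488879)·(1.660374 - 1.400000)/(-1.488879 - (-3.512600)) = 1.851935; f(u_3) = 0.425273
u_4 = 1.851935 - (0.425273)·(1.851935 - 1.660374)/(0.425273 - (-1.488879)) = 1.809375; f(u_4) = -0.033747

1.809375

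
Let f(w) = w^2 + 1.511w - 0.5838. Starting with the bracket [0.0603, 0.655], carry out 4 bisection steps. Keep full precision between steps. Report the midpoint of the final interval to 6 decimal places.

0.301897

f(0.060300) = -0.489051, f(0.655000) = 0.834930 (opposite signs)
step 1: m = 0.357650, f(m) = 0.084523 > 0 → root in [0.060300, 0.357650]
step 2: m = 0.208975, f(m) = -0.224368 < 0 → root in [0.208975, 0.357650]
step 3: m = 0.283313, f(m) = -0.075449 < 0 → root in [0.283313, 0.357650]
step 4: m = 0.320481, f(m) = 0.003155 > 0 → root in [0.283313, 0.320481]
Midpoint of [0.283313, 0.320481] = 0.301897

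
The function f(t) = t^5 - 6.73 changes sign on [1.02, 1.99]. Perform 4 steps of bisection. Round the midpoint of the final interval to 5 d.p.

1.47469

f(1.020000) = -5.625919, f(1.990000) = 24.477960 (opposite signs)
step 1: m = 1.505000, f(m) = 0.991159 > 0 → root in [1.020000, 1.505000]
step 2: m = 1.262500, f(m) = -3.522572 < 0 → root in [1.262500, 1.505000]
step 3: m = 1.383750, f(m) = -1.656728 < 0 → root in [1.383750, 1.505000]
step 4: m = 1.444375, f(m) = -0.443632 < 0 → root in [1.444375, 1.505000]
Midpoint of [1.444375, 1.505000] = 1.474687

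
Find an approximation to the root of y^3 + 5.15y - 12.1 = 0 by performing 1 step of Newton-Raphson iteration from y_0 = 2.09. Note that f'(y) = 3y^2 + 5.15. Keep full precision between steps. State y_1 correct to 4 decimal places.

1.6631

Newton update: y ← y − f(y)/f'(y).
y_0 = 2.090000: f = 7.792829, f' = 18.254300 → y_1 = 2.090000 - (7.792829)/(18.254300) = 1.663096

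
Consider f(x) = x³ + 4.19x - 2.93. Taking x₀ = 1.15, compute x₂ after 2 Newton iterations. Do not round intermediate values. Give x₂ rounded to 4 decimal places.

0.6407

f'(x) = 3x² + 4.19
x_0 = 1.150000: f = 3.409375, f' = 8.157500 → x_1 = 1.150000 - (3.409375)/(8.157500) = 0.732056
x_1 = 0.732056: f = 0.529630, f' = 5.797720 → x_2 = 0.732056 - (0.529630)/(5.797720) = 0.640705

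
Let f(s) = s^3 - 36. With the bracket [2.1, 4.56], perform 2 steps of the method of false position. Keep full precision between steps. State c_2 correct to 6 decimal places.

f(2.100000) = -26.739000, f(4.560000) = 58.818816
step 1: c = 2.868813, f(c) = -12.389423 < 0 → new bracket [2.868813, 4.560000]
step 2: c = 3.163060, f(c) = -4.353745 < 0 → new bracket [3.163060, 4.560000]

3.163060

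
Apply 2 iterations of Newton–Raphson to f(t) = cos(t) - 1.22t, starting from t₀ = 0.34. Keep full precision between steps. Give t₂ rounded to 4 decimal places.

f'(t) = -sin(t) - 1.22
t_0 = 0.340000: f = 0.527955, f' = -1.553487 → t_1 = 0.340000 - (0.527955)/(-1.553487) = 0.679851
t_1 = 0.679851: f = -0.051752, f' = -1.848677 → t_2 = 0.679851 - (-0.051752)/(-1.848677) = 0.651857

0.6519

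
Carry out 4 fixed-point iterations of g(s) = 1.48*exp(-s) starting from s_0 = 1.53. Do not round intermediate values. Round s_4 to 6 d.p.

s_1 = g(1.530000) = 0.320473
s_2 = g(0.320473) = 1.074193
s_3 = g(1.074193) = 0.505529
s_4 = g(0.505529) = 0.892716

0.892716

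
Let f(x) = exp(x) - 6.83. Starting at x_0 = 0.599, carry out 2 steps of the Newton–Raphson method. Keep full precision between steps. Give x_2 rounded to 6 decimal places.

Newton update: x ← x − f(x)/f'(x).
f'(x) = exp(x)
x_0 = 0.599000: f = -5.009702, f' = 1.820298 → x_1 = 0.599000 - (-5.009702)/(1.820298) = 3.351134
x_1 = 3.351134: f = 21.705066, f' = 28.535066 → x_2 = 3.351134 - (21.705066)/(28.535066) = 2.590488

2.590488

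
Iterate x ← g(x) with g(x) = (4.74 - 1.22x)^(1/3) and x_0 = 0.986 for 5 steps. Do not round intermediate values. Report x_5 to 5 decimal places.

1.43975

x_1 = g(0.986000) = 1.523637
x_2 = g(1.523637) = 1.422949
x_3 = g(1.422949) = 1.442891
x_4 = g(1.442891) = 1.438985
x_5 = g(1.438985) = 1.439752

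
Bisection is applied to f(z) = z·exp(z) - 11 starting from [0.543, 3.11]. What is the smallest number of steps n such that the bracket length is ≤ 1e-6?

22

Initial width b − a = 3.11 − 0.543 = 2.567000.
After n steps the width is (b−a)/2^n; need (b−a)/2^n ≤ 1e-6.
So n ≥ log₂(2.567000/1e-6) = log₂(2567000.0000) ≈ 21.2917.
Hence n = 22.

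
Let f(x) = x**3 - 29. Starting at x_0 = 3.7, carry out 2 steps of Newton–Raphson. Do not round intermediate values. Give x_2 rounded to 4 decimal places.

3.0755

f'(x) = 3x**2
x_0 = 3.700000: f = 21.653000, f' = 41.070000 → x_1 = 3.700000 - (21.653000)/(41.070000) = 3.172778
x_1 = 3.172778: f = 2.938839, f' = 30.199564 → x_2 = 3.172778 - (2.938839)/(30.199564) = 3.075464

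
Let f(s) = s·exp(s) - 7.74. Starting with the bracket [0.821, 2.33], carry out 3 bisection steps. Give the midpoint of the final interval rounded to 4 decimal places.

1.6698

f(0.821000) = -5.874055, f(2.330000) = 16.207604 (opposite signs)
step 1: m = 1.575500, f(m) = -0.125360 < 0 → root in [1.575500, 2.330000]
step 2: m = 1.952750, f(m) = 6.023066 > 0 → root in [1.575500, 1.952750]
step 3: m = 1.764125, f(m) = 2.556251 > 0 → root in [1.575500, 1.764125]
Midpoint of [1.575500, 1.764125] = 1.669812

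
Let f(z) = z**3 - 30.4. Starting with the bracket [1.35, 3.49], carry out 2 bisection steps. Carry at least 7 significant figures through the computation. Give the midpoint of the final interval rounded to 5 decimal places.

3.22250

f(1.350000) = -27.939625, f(3.490000) = 12.108549 (opposite signs)
step 1: m = 2.420000, f(m) = -16.227512 < 0 → root in [2.420000, 3.490000]
step 2: m = 2.955000, f(m) = -4.596866 < 0 → root in [2.955000, 3.490000]
Midpoint of [2.955000, 3.490000] = 3.222500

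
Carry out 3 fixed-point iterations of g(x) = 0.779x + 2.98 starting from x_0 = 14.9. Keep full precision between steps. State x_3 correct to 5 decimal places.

14.15347

x_1 = g(14.900000) = 14.587100
x_2 = g(14.587100) = 14.343351
x_3 = g(14.343351) = 14.153470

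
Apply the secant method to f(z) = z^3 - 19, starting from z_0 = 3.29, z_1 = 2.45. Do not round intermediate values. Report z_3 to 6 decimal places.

Secant update: z_(k+1) = z_k − f(z_k)·(z_k − z_(k-1))/(f(z_k) − f(z_(k-1))).
f(z_0) = 16.611289, f(z_1) = -4.293875
z_2 = 2.450000 - (-4.293875)·(2.450000 - 3.290000)/(-4.293875 - (16.611289)) = 2.622534; f(z_2) = -0.963035
z_3 = 2.622534 - (-0.963035)·(2.622534 - 2.450000)/(-0.963035 - (-4.293875)) = 2.672418; f(z_3) = 0.085932

2.672418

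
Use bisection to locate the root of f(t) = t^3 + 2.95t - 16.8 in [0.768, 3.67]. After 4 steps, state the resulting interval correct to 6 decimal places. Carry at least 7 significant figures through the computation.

f(0.768000) = -14.081415, f(3.670000) = 43.457363 (opposite signs)
step 1: m = 2.219000, f(m) = 0.672319 > 0 → root in [0.768000, 2.219000]
step 2: m = 1.493500, f(m) = -9.062860 < 0 → root in [1.493500, 2.219000]
step 3: m = 1.856250, f(m) = -4.928049 < 0 → root in [1.856250, 2.219000]
step 4: m = 2.037625, f(m) = -2.328959 < 0 → root in [2.037625, 2.219000]

[2.037625, 2.219000]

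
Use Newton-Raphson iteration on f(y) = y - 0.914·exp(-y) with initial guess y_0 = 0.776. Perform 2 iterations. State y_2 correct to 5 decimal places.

0.53518

f'(y) = 1 + 0.914·exp(-y)
y_0 = 0.776000: f = 0.355338, f' = 1.420662 → y_1 = 0.776000 - (0.355338)/(1.420662) = 0.525879
y_1 = 0.525879: f = -0.014328, f' = 1.540207 → y_2 = 0.525879 - (-0.014328)/(1.540207) = 0.535181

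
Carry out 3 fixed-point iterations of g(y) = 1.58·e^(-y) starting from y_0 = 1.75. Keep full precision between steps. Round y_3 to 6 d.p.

0.475578

y_1 = g(1.750000) = 0.274563
y_2 = g(0.274563) = 1.200649
y_3 = g(1.200649) = 0.475578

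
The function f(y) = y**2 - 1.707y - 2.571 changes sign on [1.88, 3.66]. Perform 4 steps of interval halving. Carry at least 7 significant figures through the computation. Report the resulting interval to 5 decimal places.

f(1.880000) = -2.245760, f(3.660000) = 4.576980 (opposite signs)
step 1: m = 2.770000, f(m) = 0.373510 > 0 → root in [1.880000, 2.770000]
step 2: m = 2.325000, f(m) = -1.134150 < 0 → root in [2.325000, 2.770000]
step 3: m = 2.547500, f(m) = -0.429826 < 0 → root in [2.547500, 2.770000]
step 4: m = 2.658750, f(m) = -0.040535 < 0 → root in [2.658750, 2.770000]

[2.65875, 2.77000]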